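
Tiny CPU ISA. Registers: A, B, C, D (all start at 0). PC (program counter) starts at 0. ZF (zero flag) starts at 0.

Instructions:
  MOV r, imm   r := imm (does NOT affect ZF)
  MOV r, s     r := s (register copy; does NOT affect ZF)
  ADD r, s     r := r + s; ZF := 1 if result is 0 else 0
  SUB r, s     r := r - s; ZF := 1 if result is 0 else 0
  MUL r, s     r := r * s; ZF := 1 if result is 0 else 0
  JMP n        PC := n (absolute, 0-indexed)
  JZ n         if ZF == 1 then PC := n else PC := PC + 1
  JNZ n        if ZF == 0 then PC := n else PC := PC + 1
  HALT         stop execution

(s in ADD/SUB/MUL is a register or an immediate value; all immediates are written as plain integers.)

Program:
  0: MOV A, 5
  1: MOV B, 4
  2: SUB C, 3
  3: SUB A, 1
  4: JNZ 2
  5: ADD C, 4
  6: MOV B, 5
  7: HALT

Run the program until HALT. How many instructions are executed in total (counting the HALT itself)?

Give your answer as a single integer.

Answer: 20

Derivation:
Step 1: PC=0 exec 'MOV A, 5'. After: A=5 B=0 C=0 D=0 ZF=0 PC=1
Step 2: PC=1 exec 'MOV B, 4'. After: A=5 B=4 C=0 D=0 ZF=0 PC=2
Step 3: PC=2 exec 'SUB C, 3'. After: A=5 B=4 C=-3 D=0 ZF=0 PC=3
Step 4: PC=3 exec 'SUB A, 1'. After: A=4 B=4 C=-3 D=0 ZF=0 PC=4
Step 5: PC=4 exec 'JNZ 2'. After: A=4 B=4 C=-3 D=0 ZF=0 PC=2
Step 6: PC=2 exec 'SUB C, 3'. After: A=4 B=4 C=-6 D=0 ZF=0 PC=3
Step 7: PC=3 exec 'SUB A, 1'. After: A=3 B=4 C=-6 D=0 ZF=0 PC=4
Step 8: PC=4 exec 'JNZ 2'. After: A=3 B=4 C=-6 D=0 ZF=0 PC=2
Step 9: PC=2 exec 'SUB C, 3'. After: A=3 B=4 C=-9 D=0 ZF=0 PC=3
Step 10: PC=3 exec 'SUB A, 1'. After: A=2 B=4 C=-9 D=0 ZF=0 PC=4
Step 11: PC=4 exec 'JNZ 2'. After: A=2 B=4 C=-9 D=0 ZF=0 PC=2
Step 12: PC=2 exec 'SUB C, 3'. After: A=2 B=4 C=-12 D=0 ZF=0 PC=3
Step 13: PC=3 exec 'SUB A, 1'. After: A=1 B=4 C=-12 D=0 ZF=0 PC=4
Step 14: PC=4 exec 'JNZ 2'. After: A=1 B=4 C=-12 D=0 ZF=0 PC=2
Step 15: PC=2 exec 'SUB C, 3'. After: A=1 B=4 C=-15 D=0 ZF=0 PC=3
Step 16: PC=3 exec 'SUB A, 1'. After: A=0 B=4 C=-15 D=0 ZF=1 PC=4
Step 17: PC=4 exec 'JNZ 2'. After: A=0 B=4 C=-15 D=0 ZF=1 PC=5
Step 18: PC=5 exec 'ADD C, 4'. After: A=0 B=4 C=-11 D=0 ZF=0 PC=6
Step 19: PC=6 exec 'MOV B, 5'. After: A=0 B=5 C=-11 D=0 ZF=0 PC=7
Step 20: PC=7 exec 'HALT'. After: A=0 B=5 C=-11 D=0 ZF=0 PC=7 HALTED
Total instructions executed: 20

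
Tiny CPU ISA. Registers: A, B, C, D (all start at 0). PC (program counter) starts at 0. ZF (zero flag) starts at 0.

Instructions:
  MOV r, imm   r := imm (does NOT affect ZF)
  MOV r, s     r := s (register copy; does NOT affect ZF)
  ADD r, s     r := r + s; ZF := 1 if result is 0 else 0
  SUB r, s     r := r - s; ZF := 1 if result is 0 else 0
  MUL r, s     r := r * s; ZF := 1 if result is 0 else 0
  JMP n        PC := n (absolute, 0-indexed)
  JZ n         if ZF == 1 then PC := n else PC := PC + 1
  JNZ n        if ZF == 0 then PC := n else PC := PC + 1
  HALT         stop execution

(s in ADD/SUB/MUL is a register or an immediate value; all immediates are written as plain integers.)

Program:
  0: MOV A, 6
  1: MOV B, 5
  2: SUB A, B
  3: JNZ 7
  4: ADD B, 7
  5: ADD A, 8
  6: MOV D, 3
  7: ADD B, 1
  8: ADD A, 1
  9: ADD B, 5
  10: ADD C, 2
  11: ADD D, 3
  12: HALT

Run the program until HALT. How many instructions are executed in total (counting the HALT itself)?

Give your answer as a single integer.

Step 1: PC=0 exec 'MOV A, 6'. After: A=6 B=0 C=0 D=0 ZF=0 PC=1
Step 2: PC=1 exec 'MOV B, 5'. After: A=6 B=5 C=0 D=0 ZF=0 PC=2
Step 3: PC=2 exec 'SUB A, B'. After: A=1 B=5 C=0 D=0 ZF=0 PC=3
Step 4: PC=3 exec 'JNZ 7'. After: A=1 B=5 C=0 D=0 ZF=0 PC=7
Step 5: PC=7 exec 'ADD B, 1'. After: A=1 B=6 C=0 D=0 ZF=0 PC=8
Step 6: PC=8 exec 'ADD A, 1'. After: A=2 B=6 C=0 D=0 ZF=0 PC=9
Step 7: PC=9 exec 'ADD B, 5'. After: A=2 B=11 C=0 D=0 ZF=0 PC=10
Step 8: PC=10 exec 'ADD C, 2'. After: A=2 B=11 C=2 D=0 ZF=0 PC=11
Step 9: PC=11 exec 'ADD D, 3'. After: A=2 B=11 C=2 D=3 ZF=0 PC=12
Step 10: PC=12 exec 'HALT'. After: A=2 B=11 C=2 D=3 ZF=0 PC=12 HALTED
Total instructions executed: 10

Answer: 10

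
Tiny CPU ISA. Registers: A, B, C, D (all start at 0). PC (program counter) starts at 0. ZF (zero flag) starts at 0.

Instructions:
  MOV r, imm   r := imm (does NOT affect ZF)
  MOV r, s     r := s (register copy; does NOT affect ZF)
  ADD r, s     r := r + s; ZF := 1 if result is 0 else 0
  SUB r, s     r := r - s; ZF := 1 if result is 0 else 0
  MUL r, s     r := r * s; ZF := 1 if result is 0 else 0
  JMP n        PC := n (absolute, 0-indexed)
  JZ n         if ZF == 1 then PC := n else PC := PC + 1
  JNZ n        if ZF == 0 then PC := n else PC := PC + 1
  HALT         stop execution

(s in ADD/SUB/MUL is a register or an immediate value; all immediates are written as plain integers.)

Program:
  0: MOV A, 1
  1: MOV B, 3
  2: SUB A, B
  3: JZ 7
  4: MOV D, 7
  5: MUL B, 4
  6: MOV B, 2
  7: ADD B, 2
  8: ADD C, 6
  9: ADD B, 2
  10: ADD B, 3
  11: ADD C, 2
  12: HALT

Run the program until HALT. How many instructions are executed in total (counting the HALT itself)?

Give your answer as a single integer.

Answer: 13

Derivation:
Step 1: PC=0 exec 'MOV A, 1'. After: A=1 B=0 C=0 D=0 ZF=0 PC=1
Step 2: PC=1 exec 'MOV B, 3'. After: A=1 B=3 C=0 D=0 ZF=0 PC=2
Step 3: PC=2 exec 'SUB A, B'. After: A=-2 B=3 C=0 D=0 ZF=0 PC=3
Step 4: PC=3 exec 'JZ 7'. After: A=-2 B=3 C=0 D=0 ZF=0 PC=4
Step 5: PC=4 exec 'MOV D, 7'. After: A=-2 B=3 C=0 D=7 ZF=0 PC=5
Step 6: PC=5 exec 'MUL B, 4'. After: A=-2 B=12 C=0 D=7 ZF=0 PC=6
Step 7: PC=6 exec 'MOV B, 2'. After: A=-2 B=2 C=0 D=7 ZF=0 PC=7
Step 8: PC=7 exec 'ADD B, 2'. After: A=-2 B=4 C=0 D=7 ZF=0 PC=8
Step 9: PC=8 exec 'ADD C, 6'. After: A=-2 B=4 C=6 D=7 ZF=0 PC=9
Step 10: PC=9 exec 'ADD B, 2'. After: A=-2 B=6 C=6 D=7 ZF=0 PC=10
Step 11: PC=10 exec 'ADD B, 3'. After: A=-2 B=9 C=6 D=7 ZF=0 PC=11
Step 12: PC=11 exec 'ADD C, 2'. After: A=-2 B=9 C=8 D=7 ZF=0 PC=12
Step 13: PC=12 exec 'HALT'. After: A=-2 B=9 C=8 D=7 ZF=0 PC=12 HALTED
Total instructions executed: 13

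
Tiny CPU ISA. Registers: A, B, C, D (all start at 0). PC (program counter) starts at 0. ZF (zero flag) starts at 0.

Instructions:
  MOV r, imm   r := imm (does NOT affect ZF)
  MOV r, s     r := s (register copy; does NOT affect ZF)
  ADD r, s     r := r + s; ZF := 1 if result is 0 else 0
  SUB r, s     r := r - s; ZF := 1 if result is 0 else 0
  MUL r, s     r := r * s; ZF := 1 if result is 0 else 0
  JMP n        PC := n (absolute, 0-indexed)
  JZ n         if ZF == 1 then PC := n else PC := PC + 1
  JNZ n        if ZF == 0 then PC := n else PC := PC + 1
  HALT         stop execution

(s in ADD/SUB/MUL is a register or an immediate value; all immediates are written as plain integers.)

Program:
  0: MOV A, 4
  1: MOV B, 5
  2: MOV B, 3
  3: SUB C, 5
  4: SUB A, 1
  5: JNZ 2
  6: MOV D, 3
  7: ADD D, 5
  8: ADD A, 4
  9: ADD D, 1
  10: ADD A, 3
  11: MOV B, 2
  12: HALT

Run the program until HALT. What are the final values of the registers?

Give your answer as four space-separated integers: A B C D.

Answer: 7 2 -20 9

Derivation:
Step 1: PC=0 exec 'MOV A, 4'. After: A=4 B=0 C=0 D=0 ZF=0 PC=1
Step 2: PC=1 exec 'MOV B, 5'. After: A=4 B=5 C=0 D=0 ZF=0 PC=2
Step 3: PC=2 exec 'MOV B, 3'. After: A=4 B=3 C=0 D=0 ZF=0 PC=3
Step 4: PC=3 exec 'SUB C, 5'. After: A=4 B=3 C=-5 D=0 ZF=0 PC=4
Step 5: PC=4 exec 'SUB A, 1'. After: A=3 B=3 C=-5 D=0 ZF=0 PC=5
Step 6: PC=5 exec 'JNZ 2'. After: A=3 B=3 C=-5 D=0 ZF=0 PC=2
Step 7: PC=2 exec 'MOV B, 3'. After: A=3 B=3 C=-5 D=0 ZF=0 PC=3
Step 8: PC=3 exec 'SUB C, 5'. After: A=3 B=3 C=-10 D=0 ZF=0 PC=4
Step 9: PC=4 exec 'SUB A, 1'. After: A=2 B=3 C=-10 D=0 ZF=0 PC=5
Step 10: PC=5 exec 'JNZ 2'. After: A=2 B=3 C=-10 D=0 ZF=0 PC=2
Step 11: PC=2 exec 'MOV B, 3'. After: A=2 B=3 C=-10 D=0 ZF=0 PC=3
Step 12: PC=3 exec 'SUB C, 5'. After: A=2 B=3 C=-15 D=0 ZF=0 PC=4
Step 13: PC=4 exec 'SUB A, 1'. After: A=1 B=3 C=-15 D=0 ZF=0 PC=5
Step 14: PC=5 exec 'JNZ 2'. After: A=1 B=3 C=-15 D=0 ZF=0 PC=2
Step 15: PC=2 exec 'MOV B, 3'. After: A=1 B=3 C=-15 D=0 ZF=0 PC=3
Step 16: PC=3 exec 'SUB C, 5'. After: A=1 B=3 C=-20 D=0 ZF=0 PC=4
Step 17: PC=4 exec 'SUB A, 1'. After: A=0 B=3 C=-20 D=0 ZF=1 PC=5
Step 18: PC=5 exec 'JNZ 2'. After: A=0 B=3 C=-20 D=0 ZF=1 PC=6
Step 19: PC=6 exec 'MOV D, 3'. After: A=0 B=3 C=-20 D=3 ZF=1 PC=7
Step 20: PC=7 exec 'ADD D, 5'. After: A=0 B=3 C=-20 D=8 ZF=0 PC=8
Step 21: PC=8 exec 'ADD A, 4'. After: A=4 B=3 C=-20 D=8 ZF=0 PC=9
Step 22: PC=9 exec 'ADD D, 1'. After: A=4 B=3 C=-20 D=9 ZF=0 PC=10
Step 23: PC=10 exec 'ADD A, 3'. After: A=7 B=3 C=-20 D=9 ZF=0 PC=11
Step 24: PC=11 exec 'MOV B, 2'. After: A=7 B=2 C=-20 D=9 ZF=0 PC=12
Step 25: PC=12 exec 'HALT'. After: A=7 B=2 C=-20 D=9 ZF=0 PC=12 HALTED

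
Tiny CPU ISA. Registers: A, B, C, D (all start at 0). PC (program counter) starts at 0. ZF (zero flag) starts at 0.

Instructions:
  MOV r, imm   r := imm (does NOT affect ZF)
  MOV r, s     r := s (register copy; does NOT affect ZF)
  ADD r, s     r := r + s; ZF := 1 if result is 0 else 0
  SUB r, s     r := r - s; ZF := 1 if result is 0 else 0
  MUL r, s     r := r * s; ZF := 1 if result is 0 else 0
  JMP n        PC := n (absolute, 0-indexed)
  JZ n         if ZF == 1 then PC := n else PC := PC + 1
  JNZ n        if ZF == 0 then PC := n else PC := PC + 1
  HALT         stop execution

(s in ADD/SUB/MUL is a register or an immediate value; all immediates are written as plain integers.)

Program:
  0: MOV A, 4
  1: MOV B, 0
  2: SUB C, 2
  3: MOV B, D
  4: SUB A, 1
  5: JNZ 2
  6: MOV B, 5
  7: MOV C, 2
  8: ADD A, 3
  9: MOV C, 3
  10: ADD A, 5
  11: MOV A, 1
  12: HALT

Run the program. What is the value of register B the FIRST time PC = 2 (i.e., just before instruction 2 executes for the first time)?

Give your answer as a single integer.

Step 1: PC=0 exec 'MOV A, 4'. After: A=4 B=0 C=0 D=0 ZF=0 PC=1
Step 2: PC=1 exec 'MOV B, 0'. After: A=4 B=0 C=0 D=0 ZF=0 PC=2
First time PC=2: B=0

0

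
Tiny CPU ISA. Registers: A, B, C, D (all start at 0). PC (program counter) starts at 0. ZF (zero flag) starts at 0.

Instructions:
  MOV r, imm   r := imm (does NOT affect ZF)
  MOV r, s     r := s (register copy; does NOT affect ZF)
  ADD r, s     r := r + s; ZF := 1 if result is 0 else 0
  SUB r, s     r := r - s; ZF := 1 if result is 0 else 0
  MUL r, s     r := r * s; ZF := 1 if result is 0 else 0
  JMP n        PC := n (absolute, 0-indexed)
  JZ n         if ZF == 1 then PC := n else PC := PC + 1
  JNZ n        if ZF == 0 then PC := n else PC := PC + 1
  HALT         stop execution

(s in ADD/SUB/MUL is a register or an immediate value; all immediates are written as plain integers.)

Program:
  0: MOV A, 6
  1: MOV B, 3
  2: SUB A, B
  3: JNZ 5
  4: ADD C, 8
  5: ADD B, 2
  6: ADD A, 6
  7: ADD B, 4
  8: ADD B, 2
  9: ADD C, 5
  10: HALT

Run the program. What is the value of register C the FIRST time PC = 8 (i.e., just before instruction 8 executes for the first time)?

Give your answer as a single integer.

Step 1: PC=0 exec 'MOV A, 6'. After: A=6 B=0 C=0 D=0 ZF=0 PC=1
Step 2: PC=1 exec 'MOV B, 3'. After: A=6 B=3 C=0 D=0 ZF=0 PC=2
Step 3: PC=2 exec 'SUB A, B'. After: A=3 B=3 C=0 D=0 ZF=0 PC=3
Step 4: PC=3 exec 'JNZ 5'. After: A=3 B=3 C=0 D=0 ZF=0 PC=5
Step 5: PC=5 exec 'ADD B, 2'. After: A=3 B=5 C=0 D=0 ZF=0 PC=6
Step 6: PC=6 exec 'ADD A, 6'. After: A=9 B=5 C=0 D=0 ZF=0 PC=7
Step 7: PC=7 exec 'ADD B, 4'. After: A=9 B=9 C=0 D=0 ZF=0 PC=8
First time PC=8: C=0

0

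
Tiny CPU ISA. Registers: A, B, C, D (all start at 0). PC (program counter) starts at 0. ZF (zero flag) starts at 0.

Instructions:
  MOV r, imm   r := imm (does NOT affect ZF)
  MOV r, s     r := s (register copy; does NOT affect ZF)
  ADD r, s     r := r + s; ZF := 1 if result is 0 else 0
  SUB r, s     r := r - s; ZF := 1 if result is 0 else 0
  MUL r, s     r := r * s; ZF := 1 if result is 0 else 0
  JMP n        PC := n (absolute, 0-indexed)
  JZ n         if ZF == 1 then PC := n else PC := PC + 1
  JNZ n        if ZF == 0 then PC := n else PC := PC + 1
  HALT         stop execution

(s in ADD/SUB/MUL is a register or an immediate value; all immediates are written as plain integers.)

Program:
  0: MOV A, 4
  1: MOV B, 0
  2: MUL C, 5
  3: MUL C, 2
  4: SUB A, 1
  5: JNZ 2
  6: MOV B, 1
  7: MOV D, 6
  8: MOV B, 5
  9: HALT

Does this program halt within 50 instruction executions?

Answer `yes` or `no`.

Step 1: PC=0 exec 'MOV A, 4'. After: A=4 B=0 C=0 D=0 ZF=0 PC=1
Step 2: PC=1 exec 'MOV B, 0'. After: A=4 B=0 C=0 D=0 ZF=0 PC=2
Step 3: PC=2 exec 'MUL C, 5'. After: A=4 B=0 C=0 D=0 ZF=1 PC=3
Step 4: PC=3 exec 'MUL C, 2'. After: A=4 B=0 C=0 D=0 ZF=1 PC=4
Step 5: PC=4 exec 'SUB A, 1'. After: A=3 B=0 C=0 D=0 ZF=0 PC=5
Step 6: PC=5 exec 'JNZ 2'. After: A=3 B=0 C=0 D=0 ZF=0 PC=2
Step 7: PC=2 exec 'MUL C, 5'. After: A=3 B=0 C=0 D=0 ZF=1 PC=3
Step 8: PC=3 exec 'MUL C, 2'. After: A=3 B=0 C=0 D=0 ZF=1 PC=4
Step 9: PC=4 exec 'SUB A, 1'. After: A=2 B=0 C=0 D=0 ZF=0 PC=5
Step 10: PC=5 exec 'JNZ 2'. After: A=2 B=0 C=0 D=0 ZF=0 PC=2
Step 11: PC=2 exec 'MUL C, 5'. After: A=2 B=0 C=0 D=0 ZF=1 PC=3
Step 12: PC=3 exec 'MUL C, 2'. After: A=2 B=0 C=0 D=0 ZF=1 PC=4
Step 13: PC=4 exec 'SUB A, 1'. After: A=1 B=0 C=0 D=0 ZF=0 PC=5
Step 14: PC=5 exec 'JNZ 2'. After: A=1 B=0 C=0 D=0 ZF=0 PC=2
Step 15: PC=2 exec 'MUL C, 5'. After: A=1 B=0 C=0 D=0 ZF=1 PC=3
Step 16: PC=3 exec 'MUL C, 2'. After: A=1 B=0 C=0 D=0 ZF=1 PC=4
Step 17: PC=4 exec 'SUB A, 1'. After: A=0 B=0 C=0 D=0 ZF=1 PC=5
Step 18: PC=5 exec 'JNZ 2'. After: A=0 B=0 C=0 D=0 ZF=1 PC=6
Step 19: PC=6 exec 'MOV B, 1'. After: A=0 B=1 C=0 D=0 ZF=1 PC=7
Step 20: PC=7 exec 'MOV D, 6'. After: A=0 B=1 C=0 D=6 ZF=1 PC=8
Step 21: PC=8 exec 'MOV B, 5'. After: A=0 B=5 C=0 D=6 ZF=1 PC=9
Step 22: PC=9 exec 'HALT'. After: A=0 B=5 C=0 D=6 ZF=1 PC=9 HALTED

Answer: yes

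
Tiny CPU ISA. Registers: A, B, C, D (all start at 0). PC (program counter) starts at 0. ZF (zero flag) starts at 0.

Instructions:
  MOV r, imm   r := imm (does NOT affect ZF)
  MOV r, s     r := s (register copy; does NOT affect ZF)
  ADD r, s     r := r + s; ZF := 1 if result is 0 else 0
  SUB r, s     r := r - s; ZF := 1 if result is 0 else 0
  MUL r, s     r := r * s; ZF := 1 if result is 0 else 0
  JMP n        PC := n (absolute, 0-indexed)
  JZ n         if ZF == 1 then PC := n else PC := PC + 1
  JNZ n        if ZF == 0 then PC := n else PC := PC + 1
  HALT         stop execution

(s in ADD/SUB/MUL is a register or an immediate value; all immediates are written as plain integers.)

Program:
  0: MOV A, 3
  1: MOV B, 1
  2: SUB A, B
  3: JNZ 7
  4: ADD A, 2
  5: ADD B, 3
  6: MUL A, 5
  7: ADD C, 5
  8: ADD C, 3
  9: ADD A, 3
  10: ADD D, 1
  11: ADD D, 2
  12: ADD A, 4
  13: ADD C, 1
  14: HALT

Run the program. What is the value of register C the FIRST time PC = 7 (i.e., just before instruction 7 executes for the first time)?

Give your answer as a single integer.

Step 1: PC=0 exec 'MOV A, 3'. After: A=3 B=0 C=0 D=0 ZF=0 PC=1
Step 2: PC=1 exec 'MOV B, 1'. After: A=3 B=1 C=0 D=0 ZF=0 PC=2
Step 3: PC=2 exec 'SUB A, B'. After: A=2 B=1 C=0 D=0 ZF=0 PC=3
Step 4: PC=3 exec 'JNZ 7'. After: A=2 B=1 C=0 D=0 ZF=0 PC=7
First time PC=7: C=0

0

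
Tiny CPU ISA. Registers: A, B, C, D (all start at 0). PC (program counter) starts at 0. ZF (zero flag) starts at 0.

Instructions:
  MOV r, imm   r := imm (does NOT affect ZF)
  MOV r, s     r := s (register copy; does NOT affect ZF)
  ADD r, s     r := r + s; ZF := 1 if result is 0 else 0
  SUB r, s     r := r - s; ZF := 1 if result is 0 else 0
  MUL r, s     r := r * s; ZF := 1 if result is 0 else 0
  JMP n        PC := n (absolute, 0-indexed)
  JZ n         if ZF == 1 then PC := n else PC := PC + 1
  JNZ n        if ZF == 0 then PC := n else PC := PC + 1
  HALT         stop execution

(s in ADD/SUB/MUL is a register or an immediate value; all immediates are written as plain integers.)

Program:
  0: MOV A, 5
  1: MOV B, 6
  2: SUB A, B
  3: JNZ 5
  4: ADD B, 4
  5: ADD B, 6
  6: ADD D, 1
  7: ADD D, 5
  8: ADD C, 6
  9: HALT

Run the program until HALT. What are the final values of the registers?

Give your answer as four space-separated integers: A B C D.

Answer: -1 12 6 6

Derivation:
Step 1: PC=0 exec 'MOV A, 5'. After: A=5 B=0 C=0 D=0 ZF=0 PC=1
Step 2: PC=1 exec 'MOV B, 6'. After: A=5 B=6 C=0 D=0 ZF=0 PC=2
Step 3: PC=2 exec 'SUB A, B'. After: A=-1 B=6 C=0 D=0 ZF=0 PC=3
Step 4: PC=3 exec 'JNZ 5'. After: A=-1 B=6 C=0 D=0 ZF=0 PC=5
Step 5: PC=5 exec 'ADD B, 6'. After: A=-1 B=12 C=0 D=0 ZF=0 PC=6
Step 6: PC=6 exec 'ADD D, 1'. After: A=-1 B=12 C=0 D=1 ZF=0 PC=7
Step 7: PC=7 exec 'ADD D, 5'. After: A=-1 B=12 C=0 D=6 ZF=0 PC=8
Step 8: PC=8 exec 'ADD C, 6'. After: A=-1 B=12 C=6 D=6 ZF=0 PC=9
Step 9: PC=9 exec 'HALT'. After: A=-1 B=12 C=6 D=6 ZF=0 PC=9 HALTED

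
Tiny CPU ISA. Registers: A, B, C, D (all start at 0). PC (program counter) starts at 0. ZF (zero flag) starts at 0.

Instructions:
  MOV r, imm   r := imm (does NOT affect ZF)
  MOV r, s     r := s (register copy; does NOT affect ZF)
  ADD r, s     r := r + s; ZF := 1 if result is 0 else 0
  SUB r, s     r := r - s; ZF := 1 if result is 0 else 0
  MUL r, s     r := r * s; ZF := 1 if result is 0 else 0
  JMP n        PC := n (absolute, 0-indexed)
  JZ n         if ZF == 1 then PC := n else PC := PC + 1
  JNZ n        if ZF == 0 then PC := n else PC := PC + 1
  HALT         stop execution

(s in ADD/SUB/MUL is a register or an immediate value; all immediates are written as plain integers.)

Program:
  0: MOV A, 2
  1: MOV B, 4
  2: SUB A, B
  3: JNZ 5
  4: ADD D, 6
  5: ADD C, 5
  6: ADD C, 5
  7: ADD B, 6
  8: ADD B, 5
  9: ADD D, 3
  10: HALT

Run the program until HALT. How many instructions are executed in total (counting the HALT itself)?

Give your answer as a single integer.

Step 1: PC=0 exec 'MOV A, 2'. After: A=2 B=0 C=0 D=0 ZF=0 PC=1
Step 2: PC=1 exec 'MOV B, 4'. After: A=2 B=4 C=0 D=0 ZF=0 PC=2
Step 3: PC=2 exec 'SUB A, B'. After: A=-2 B=4 C=0 D=0 ZF=0 PC=3
Step 4: PC=3 exec 'JNZ 5'. After: A=-2 B=4 C=0 D=0 ZF=0 PC=5
Step 5: PC=5 exec 'ADD C, 5'. After: A=-2 B=4 C=5 D=0 ZF=0 PC=6
Step 6: PC=6 exec 'ADD C, 5'. After: A=-2 B=4 C=10 D=0 ZF=0 PC=7
Step 7: PC=7 exec 'ADD B, 6'. After: A=-2 B=10 C=10 D=0 ZF=0 PC=8
Step 8: PC=8 exec 'ADD B, 5'. After: A=-2 B=15 C=10 D=0 ZF=0 PC=9
Step 9: PC=9 exec 'ADD D, 3'. After: A=-2 B=15 C=10 D=3 ZF=0 PC=10
Step 10: PC=10 exec 'HALT'. After: A=-2 B=15 C=10 D=3 ZF=0 PC=10 HALTED
Total instructions executed: 10

Answer: 10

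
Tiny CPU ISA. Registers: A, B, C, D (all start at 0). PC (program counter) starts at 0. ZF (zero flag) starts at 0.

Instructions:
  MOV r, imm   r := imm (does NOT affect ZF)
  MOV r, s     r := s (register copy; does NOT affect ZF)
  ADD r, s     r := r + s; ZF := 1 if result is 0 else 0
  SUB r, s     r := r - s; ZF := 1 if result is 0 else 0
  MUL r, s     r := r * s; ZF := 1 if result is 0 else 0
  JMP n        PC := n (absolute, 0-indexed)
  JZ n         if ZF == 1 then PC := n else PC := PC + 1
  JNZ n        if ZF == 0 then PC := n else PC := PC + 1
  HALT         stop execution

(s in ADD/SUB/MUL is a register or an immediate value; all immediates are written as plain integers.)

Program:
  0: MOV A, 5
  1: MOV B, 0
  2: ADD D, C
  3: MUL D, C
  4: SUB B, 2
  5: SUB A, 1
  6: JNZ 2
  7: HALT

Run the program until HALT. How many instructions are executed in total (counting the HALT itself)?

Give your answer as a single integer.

Answer: 28

Derivation:
Step 1: PC=0 exec 'MOV A, 5'. After: A=5 B=0 C=0 D=0 ZF=0 PC=1
Step 2: PC=1 exec 'MOV B, 0'. After: A=5 B=0 C=0 D=0 ZF=0 PC=2
Step 3: PC=2 exec 'ADD D, C'. After: A=5 B=0 C=0 D=0 ZF=1 PC=3
Step 4: PC=3 exec 'MUL D, C'. After: A=5 B=0 C=0 D=0 ZF=1 PC=4
Step 5: PC=4 exec 'SUB B, 2'. After: A=5 B=-2 C=0 D=0 ZF=0 PC=5
Step 6: PC=5 exec 'SUB A, 1'. After: A=4 B=-2 C=0 D=0 ZF=0 PC=6
Step 7: PC=6 exec 'JNZ 2'. After: A=4 B=-2 C=0 D=0 ZF=0 PC=2
Step 8: PC=2 exec 'ADD D, C'. After: A=4 B=-2 C=0 D=0 ZF=1 PC=3
Step 9: PC=3 exec 'MUL D, C'. After: A=4 B=-2 C=0 D=0 ZF=1 PC=4
Step 10: PC=4 exec 'SUB B, 2'. After: A=4 B=-4 C=0 D=0 ZF=0 PC=5
Step 11: PC=5 exec 'SUB A, 1'. After: A=3 B=-4 C=0 D=0 ZF=0 PC=6
Step 12: PC=6 exec 'JNZ 2'. After: A=3 B=-4 C=0 D=0 ZF=0 PC=2
Step 13: PC=2 exec 'ADD D, C'. After: A=3 B=-4 C=0 D=0 ZF=1 PC=3
Step 14: PC=3 exec 'MUL D, C'. After: A=3 B=-4 C=0 D=0 ZF=1 PC=4
Step 15: PC=4 exec 'SUB B, 2'. After: A=3 B=-6 C=0 D=0 ZF=0 PC=5
Step 16: PC=5 exec 'SUB A, 1'. After: A=2 B=-6 C=0 D=0 ZF=0 PC=6
Step 17: PC=6 exec 'JNZ 2'. After: A=2 B=-6 C=0 D=0 ZF=0 PC=2
Step 18: PC=2 exec 'ADD D, C'. After: A=2 B=-6 C=0 D=0 ZF=1 PC=3
Step 19: PC=3 exec 'MUL D, C'. After: A=2 B=-6 C=0 D=0 ZF=1 PC=4
Step 20: PC=4 exec 'SUB B, 2'. After: A=2 B=-8 C=0 D=0 ZF=0 PC=5
Step 21: PC=5 exec 'SUB A, 1'. After: A=1 B=-8 C=0 D=0 ZF=0 PC=6
Step 22: PC=6 exec 'JNZ 2'. After: A=1 B=-8 C=0 D=0 ZF=0 PC=2
Step 23: PC=2 exec 'ADD D, C'. After: A=1 B=-8 C=0 D=0 ZF=1 PC=3
Step 24: PC=3 exec 'MUL D, C'. After: A=1 B=-8 C=0 D=0 ZF=1 PC=4
Step 25: PC=4 exec 'SUB B, 2'. After: A=1 B=-10 C=0 D=0 ZF=0 PC=5
Step 26: PC=5 exec 'SUB A, 1'. After: A=0 B=-10 C=0 D=0 ZF=1 PC=6
Step 27: PC=6 exec 'JNZ 2'. After: A=0 B=-10 C=0 D=0 ZF=1 PC=7
Step 28: PC=7 exec 'HALT'. After: A=0 B=-10 C=0 D=0 ZF=1 PC=7 HALTED
Total instructions executed: 28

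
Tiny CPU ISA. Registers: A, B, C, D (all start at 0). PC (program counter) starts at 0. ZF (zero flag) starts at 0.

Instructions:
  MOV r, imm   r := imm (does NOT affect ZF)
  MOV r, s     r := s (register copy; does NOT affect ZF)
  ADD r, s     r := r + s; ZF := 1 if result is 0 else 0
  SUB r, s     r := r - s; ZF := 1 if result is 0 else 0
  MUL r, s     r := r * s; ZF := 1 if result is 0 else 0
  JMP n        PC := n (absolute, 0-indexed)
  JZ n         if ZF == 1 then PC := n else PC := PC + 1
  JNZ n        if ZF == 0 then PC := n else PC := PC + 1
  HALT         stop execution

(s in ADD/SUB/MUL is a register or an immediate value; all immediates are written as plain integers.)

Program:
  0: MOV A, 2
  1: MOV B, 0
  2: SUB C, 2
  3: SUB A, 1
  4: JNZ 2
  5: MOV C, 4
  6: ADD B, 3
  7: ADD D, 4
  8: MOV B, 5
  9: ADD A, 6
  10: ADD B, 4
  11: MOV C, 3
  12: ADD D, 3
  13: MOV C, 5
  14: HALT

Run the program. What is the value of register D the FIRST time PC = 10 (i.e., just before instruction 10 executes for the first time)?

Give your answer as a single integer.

Step 1: PC=0 exec 'MOV A, 2'. After: A=2 B=0 C=0 D=0 ZF=0 PC=1
Step 2: PC=1 exec 'MOV B, 0'. After: A=2 B=0 C=0 D=0 ZF=0 PC=2
Step 3: PC=2 exec 'SUB C, 2'. After: A=2 B=0 C=-2 D=0 ZF=0 PC=3
Step 4: PC=3 exec 'SUB A, 1'. After: A=1 B=0 C=-2 D=0 ZF=0 PC=4
Step 5: PC=4 exec 'JNZ 2'. After: A=1 B=0 C=-2 D=0 ZF=0 PC=2
Step 6: PC=2 exec 'SUB C, 2'. After: A=1 B=0 C=-4 D=0 ZF=0 PC=3
Step 7: PC=3 exec 'SUB A, 1'. After: A=0 B=0 C=-4 D=0 ZF=1 PC=4
Step 8: PC=4 exec 'JNZ 2'. After: A=0 B=0 C=-4 D=0 ZF=1 PC=5
Step 9: PC=5 exec 'MOV C, 4'. After: A=0 B=0 C=4 D=0 ZF=1 PC=6
Step 10: PC=6 exec 'ADD B, 3'. After: A=0 B=3 C=4 D=0 ZF=0 PC=7
Step 11: PC=7 exec 'ADD D, 4'. After: A=0 B=3 C=4 D=4 ZF=0 PC=8
Step 12: PC=8 exec 'MOV B, 5'. After: A=0 B=5 C=4 D=4 ZF=0 PC=9
Step 13: PC=9 exec 'ADD A, 6'. After: A=6 B=5 C=4 D=4 ZF=0 PC=10
First time PC=10: D=4

4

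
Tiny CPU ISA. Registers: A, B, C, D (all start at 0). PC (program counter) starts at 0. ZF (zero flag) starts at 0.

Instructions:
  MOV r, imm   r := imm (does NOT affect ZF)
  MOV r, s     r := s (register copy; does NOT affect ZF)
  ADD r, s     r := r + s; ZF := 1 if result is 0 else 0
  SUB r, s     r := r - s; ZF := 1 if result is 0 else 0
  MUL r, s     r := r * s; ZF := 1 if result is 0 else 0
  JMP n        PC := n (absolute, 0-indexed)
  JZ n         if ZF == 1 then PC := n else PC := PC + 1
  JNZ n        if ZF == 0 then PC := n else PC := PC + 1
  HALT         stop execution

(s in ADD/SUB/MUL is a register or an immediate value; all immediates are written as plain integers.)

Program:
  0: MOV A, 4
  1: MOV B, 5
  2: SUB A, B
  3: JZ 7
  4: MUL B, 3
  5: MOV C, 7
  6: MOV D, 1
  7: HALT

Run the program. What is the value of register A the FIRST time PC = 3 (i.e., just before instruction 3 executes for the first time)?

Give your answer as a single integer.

Step 1: PC=0 exec 'MOV A, 4'. After: A=4 B=0 C=0 D=0 ZF=0 PC=1
Step 2: PC=1 exec 'MOV B, 5'. After: A=4 B=5 C=0 D=0 ZF=0 PC=2
Step 3: PC=2 exec 'SUB A, B'. After: A=-1 B=5 C=0 D=0 ZF=0 PC=3
First time PC=3: A=-1

-1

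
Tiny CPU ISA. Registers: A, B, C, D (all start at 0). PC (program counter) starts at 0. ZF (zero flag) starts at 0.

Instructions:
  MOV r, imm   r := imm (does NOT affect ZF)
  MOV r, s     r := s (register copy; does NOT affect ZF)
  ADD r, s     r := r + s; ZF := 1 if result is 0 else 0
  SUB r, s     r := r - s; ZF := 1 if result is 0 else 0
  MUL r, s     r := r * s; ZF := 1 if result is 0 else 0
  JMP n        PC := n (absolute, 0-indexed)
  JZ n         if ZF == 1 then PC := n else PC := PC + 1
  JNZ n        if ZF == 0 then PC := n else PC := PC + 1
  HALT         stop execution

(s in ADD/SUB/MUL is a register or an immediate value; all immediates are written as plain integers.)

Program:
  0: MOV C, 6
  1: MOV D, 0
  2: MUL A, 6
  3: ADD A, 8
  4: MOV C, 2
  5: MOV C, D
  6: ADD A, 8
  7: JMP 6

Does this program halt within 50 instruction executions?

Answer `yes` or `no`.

Answer: no

Derivation:
Step 1: PC=0 exec 'MOV C, 6'. After: A=0 B=0 C=6 D=0 ZF=0 PC=1
Step 2: PC=1 exec 'MOV D, 0'. After: A=0 B=0 C=6 D=0 ZF=0 PC=2
Step 3: PC=2 exec 'MUL A, 6'. After: A=0 B=0 C=6 D=0 ZF=1 PC=3
Step 4: PC=3 exec 'ADD A, 8'. After: A=8 B=0 C=6 D=0 ZF=0 PC=4
Step 5: PC=4 exec 'MOV C, 2'. After: A=8 B=0 C=2 D=0 ZF=0 PC=5
Step 6: PC=5 exec 'MOV C, D'. After: A=8 B=0 C=0 D=0 ZF=0 PC=6
Step 7: PC=6 exec 'ADD A, 8'. After: A=16 B=0 C=0 D=0 ZF=0 PC=7
Step 8: PC=7 exec 'JMP 6'. After: A=16 B=0 C=0 D=0 ZF=0 PC=6
Step 9: PC=6 exec 'ADD A, 8'. After: A=24 B=0 C=0 D=0 ZF=0 PC=7
Step 10: PC=7 exec 'JMP 6'. After: A=24 B=0 C=0 D=0 ZF=0 PC=6
Step 11: PC=6 exec 'ADD A, 8'. After: A=32 B=0 C=0 D=0 ZF=0 PC=7
Step 12: PC=7 exec 'JMP 6'. After: A=32 B=0 C=0 D=0 ZF=0 PC=6
Step 13: PC=6 exec 'ADD A, 8'. After: A=40 B=0 C=0 D=0 ZF=0 PC=7
Step 14: PC=7 exec 'JMP 6'. After: A=40 B=0 C=0 D=0 ZF=0 PC=6
Step 15: PC=6 exec 'ADD A, 8'. After: A=48 B=0 C=0 D=0 ZF=0 PC=7
After 50 steps: not halted. PC revisits the same instructions with no path to HALT; will never halt.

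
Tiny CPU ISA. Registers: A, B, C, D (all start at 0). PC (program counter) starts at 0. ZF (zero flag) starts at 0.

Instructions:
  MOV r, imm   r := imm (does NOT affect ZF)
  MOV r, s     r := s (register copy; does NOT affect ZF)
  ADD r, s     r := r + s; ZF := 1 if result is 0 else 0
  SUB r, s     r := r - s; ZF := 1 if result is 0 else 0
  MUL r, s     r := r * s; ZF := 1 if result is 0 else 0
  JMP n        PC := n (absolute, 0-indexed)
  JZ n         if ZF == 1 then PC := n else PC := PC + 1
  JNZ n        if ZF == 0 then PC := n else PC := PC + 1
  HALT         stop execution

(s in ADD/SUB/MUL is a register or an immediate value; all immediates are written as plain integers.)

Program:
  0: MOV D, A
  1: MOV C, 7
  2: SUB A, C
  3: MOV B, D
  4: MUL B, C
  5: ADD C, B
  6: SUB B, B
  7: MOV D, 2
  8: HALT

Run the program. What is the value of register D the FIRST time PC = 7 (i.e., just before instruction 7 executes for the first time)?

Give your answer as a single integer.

Step 1: PC=0 exec 'MOV D, A'. After: A=0 B=0 C=0 D=0 ZF=0 PC=1
Step 2: PC=1 exec 'MOV C, 7'. After: A=0 B=0 C=7 D=0 ZF=0 PC=2
Step 3: PC=2 exec 'SUB A, C'. After: A=-7 B=0 C=7 D=0 ZF=0 PC=3
Step 4: PC=3 exec 'MOV B, D'. After: A=-7 B=0 C=7 D=0 ZF=0 PC=4
Step 5: PC=4 exec 'MUL B, C'. After: A=-7 B=0 C=7 D=0 ZF=1 PC=5
Step 6: PC=5 exec 'ADD C, B'. After: A=-7 B=0 C=7 D=0 ZF=0 PC=6
Step 7: PC=6 exec 'SUB B, B'. After: A=-7 B=0 C=7 D=0 ZF=1 PC=7
First time PC=7: D=0

0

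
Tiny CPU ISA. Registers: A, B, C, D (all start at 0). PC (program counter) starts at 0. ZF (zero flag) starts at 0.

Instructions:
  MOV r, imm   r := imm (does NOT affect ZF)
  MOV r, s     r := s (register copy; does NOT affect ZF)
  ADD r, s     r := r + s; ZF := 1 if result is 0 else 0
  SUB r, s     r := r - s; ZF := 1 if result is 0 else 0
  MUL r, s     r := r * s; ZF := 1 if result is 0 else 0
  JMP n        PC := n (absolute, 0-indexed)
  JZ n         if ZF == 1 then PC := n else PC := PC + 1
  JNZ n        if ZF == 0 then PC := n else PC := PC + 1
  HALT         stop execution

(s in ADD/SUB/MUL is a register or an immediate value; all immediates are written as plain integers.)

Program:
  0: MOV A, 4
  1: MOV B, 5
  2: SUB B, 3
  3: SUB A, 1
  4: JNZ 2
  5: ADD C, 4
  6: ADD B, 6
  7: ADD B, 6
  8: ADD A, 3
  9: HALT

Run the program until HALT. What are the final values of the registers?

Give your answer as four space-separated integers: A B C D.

Answer: 3 5 4 0

Derivation:
Step 1: PC=0 exec 'MOV A, 4'. After: A=4 B=0 C=0 D=0 ZF=0 PC=1
Step 2: PC=1 exec 'MOV B, 5'. After: A=4 B=5 C=0 D=0 ZF=0 PC=2
Step 3: PC=2 exec 'SUB B, 3'. After: A=4 B=2 C=0 D=0 ZF=0 PC=3
Step 4: PC=3 exec 'SUB A, 1'. After: A=3 B=2 C=0 D=0 ZF=0 PC=4
Step 5: PC=4 exec 'JNZ 2'. After: A=3 B=2 C=0 D=0 ZF=0 PC=2
Step 6: PC=2 exec 'SUB B, 3'. After: A=3 B=-1 C=0 D=0 ZF=0 PC=3
Step 7: PC=3 exec 'SUB A, 1'. After: A=2 B=-1 C=0 D=0 ZF=0 PC=4
Step 8: PC=4 exec 'JNZ 2'. After: A=2 B=-1 C=0 D=0 ZF=0 PC=2
Step 9: PC=2 exec 'SUB B, 3'. After: A=2 B=-4 C=0 D=0 ZF=0 PC=3
Step 10: PC=3 exec 'SUB A, 1'. After: A=1 B=-4 C=0 D=0 ZF=0 PC=4
Step 11: PC=4 exec 'JNZ 2'. After: A=1 B=-4 C=0 D=0 ZF=0 PC=2
Step 12: PC=2 exec 'SUB B, 3'. After: A=1 B=-7 C=0 D=0 ZF=0 PC=3
Step 13: PC=3 exec 'SUB A, 1'. After: A=0 B=-7 C=0 D=0 ZF=1 PC=4
Step 14: PC=4 exec 'JNZ 2'. After: A=0 B=-7 C=0 D=0 ZF=1 PC=5
Step 15: PC=5 exec 'ADD C, 4'. After: A=0 B=-7 C=4 D=0 ZF=0 PC=6
Step 16: PC=6 exec 'ADD B, 6'. After: A=0 B=-1 C=4 D=0 ZF=0 PC=7
Step 17: PC=7 exec 'ADD B, 6'. After: A=0 B=5 C=4 D=0 ZF=0 PC=8
Step 18: PC=8 exec 'ADD A, 3'. After: A=3 B=5 C=4 D=0 ZF=0 PC=9
Step 19: PC=9 exec 'HALT'. After: A=3 B=5 C=4 D=0 ZF=0 PC=9 HALTED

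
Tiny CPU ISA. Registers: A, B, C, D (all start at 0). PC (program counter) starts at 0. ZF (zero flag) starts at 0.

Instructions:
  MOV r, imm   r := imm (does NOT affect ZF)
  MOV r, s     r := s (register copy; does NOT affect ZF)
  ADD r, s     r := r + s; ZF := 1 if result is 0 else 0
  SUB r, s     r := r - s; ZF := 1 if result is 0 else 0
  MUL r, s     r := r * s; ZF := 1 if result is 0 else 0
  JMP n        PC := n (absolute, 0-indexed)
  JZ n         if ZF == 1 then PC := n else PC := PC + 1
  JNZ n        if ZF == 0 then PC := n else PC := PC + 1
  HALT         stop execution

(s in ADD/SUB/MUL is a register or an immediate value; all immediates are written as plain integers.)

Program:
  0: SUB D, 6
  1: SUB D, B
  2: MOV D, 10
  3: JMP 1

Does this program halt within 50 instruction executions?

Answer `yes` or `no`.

Step 1: PC=0 exec 'SUB D, 6'. After: A=0 B=0 C=0 D=-6 ZF=0 PC=1
Step 2: PC=1 exec 'SUB D, B'. After: A=0 B=0 C=0 D=-6 ZF=0 PC=2
Step 3: PC=2 exec 'MOV D, 10'. After: A=0 B=0 C=0 D=10 ZF=0 PC=3
Step 4: PC=3 exec 'JMP 1'. After: A=0 B=0 C=0 D=10 ZF=0 PC=1
Step 5: PC=1 exec 'SUB D, B'. After: A=0 B=0 C=0 D=10 ZF=0 PC=2
Step 6: PC=2 exec 'MOV D, 10'. After: A=0 B=0 C=0 D=10 ZF=0 PC=3
State after step 6 equals state after step 3: the program is in a cycle of length 3 and will never halt.

Answer: no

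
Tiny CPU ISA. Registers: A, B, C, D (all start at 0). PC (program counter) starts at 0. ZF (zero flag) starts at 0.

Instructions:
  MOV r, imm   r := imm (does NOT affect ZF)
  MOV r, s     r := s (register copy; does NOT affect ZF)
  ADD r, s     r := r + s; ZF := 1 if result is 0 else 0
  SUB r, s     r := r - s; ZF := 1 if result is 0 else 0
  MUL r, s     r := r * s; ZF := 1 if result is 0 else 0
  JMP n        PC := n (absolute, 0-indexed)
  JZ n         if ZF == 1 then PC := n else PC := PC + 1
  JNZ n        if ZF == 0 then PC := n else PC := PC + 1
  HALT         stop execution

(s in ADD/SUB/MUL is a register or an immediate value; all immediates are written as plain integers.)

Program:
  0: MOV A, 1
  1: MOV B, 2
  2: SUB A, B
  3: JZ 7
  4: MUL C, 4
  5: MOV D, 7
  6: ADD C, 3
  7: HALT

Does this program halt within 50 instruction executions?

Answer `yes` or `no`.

Answer: yes

Derivation:
Step 1: PC=0 exec 'MOV A, 1'. After: A=1 B=0 C=0 D=0 ZF=0 PC=1
Step 2: PC=1 exec 'MOV B, 2'. After: A=1 B=2 C=0 D=0 ZF=0 PC=2
Step 3: PC=2 exec 'SUB A, B'. After: A=-1 B=2 C=0 D=0 ZF=0 PC=3
Step 4: PC=3 exec 'JZ 7'. After: A=-1 B=2 C=0 D=0 ZF=0 PC=4
Step 5: PC=4 exec 'MUL C, 4'. After: A=-1 B=2 C=0 D=0 ZF=1 PC=5
Step 6: PC=5 exec 'MOV D, 7'. After: A=-1 B=2 C=0 D=7 ZF=1 PC=6
Step 7: PC=6 exec 'ADD C, 3'. After: A=-1 B=2 C=3 D=7 ZF=0 PC=7
Step 8: PC=7 exec 'HALT'. After: A=-1 B=2 C=3 D=7 ZF=0 PC=7 HALTED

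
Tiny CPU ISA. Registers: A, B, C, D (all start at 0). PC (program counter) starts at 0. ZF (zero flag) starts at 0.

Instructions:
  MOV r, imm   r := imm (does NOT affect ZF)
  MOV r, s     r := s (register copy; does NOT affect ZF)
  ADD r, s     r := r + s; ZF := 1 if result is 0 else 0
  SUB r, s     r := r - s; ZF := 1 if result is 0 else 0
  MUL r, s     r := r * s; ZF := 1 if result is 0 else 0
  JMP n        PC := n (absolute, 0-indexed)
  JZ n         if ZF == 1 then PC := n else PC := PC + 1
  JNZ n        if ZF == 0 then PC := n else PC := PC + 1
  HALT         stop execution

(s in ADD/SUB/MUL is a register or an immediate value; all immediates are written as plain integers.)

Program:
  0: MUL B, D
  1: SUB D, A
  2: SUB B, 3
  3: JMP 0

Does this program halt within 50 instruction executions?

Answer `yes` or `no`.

Answer: no

Derivation:
Step 1: PC=0 exec 'MUL B, D'. After: A=0 B=0 C=0 D=0 ZF=1 PC=1
Step 2: PC=1 exec 'SUB D, A'. After: A=0 B=0 C=0 D=0 ZF=1 PC=2
Step 3: PC=2 exec 'SUB B, 3'. After: A=0 B=-3 C=0 D=0 ZF=0 PC=3
Step 4: PC=3 exec 'JMP 0'. After: A=0 B=-3 C=0 D=0 ZF=0 PC=0
Step 5: PC=0 exec 'MUL B, D'. After: A=0 B=0 C=0 D=0 ZF=1 PC=1
State after step 5 equals state after step 1: the program is in a cycle of length 4 and will never halt.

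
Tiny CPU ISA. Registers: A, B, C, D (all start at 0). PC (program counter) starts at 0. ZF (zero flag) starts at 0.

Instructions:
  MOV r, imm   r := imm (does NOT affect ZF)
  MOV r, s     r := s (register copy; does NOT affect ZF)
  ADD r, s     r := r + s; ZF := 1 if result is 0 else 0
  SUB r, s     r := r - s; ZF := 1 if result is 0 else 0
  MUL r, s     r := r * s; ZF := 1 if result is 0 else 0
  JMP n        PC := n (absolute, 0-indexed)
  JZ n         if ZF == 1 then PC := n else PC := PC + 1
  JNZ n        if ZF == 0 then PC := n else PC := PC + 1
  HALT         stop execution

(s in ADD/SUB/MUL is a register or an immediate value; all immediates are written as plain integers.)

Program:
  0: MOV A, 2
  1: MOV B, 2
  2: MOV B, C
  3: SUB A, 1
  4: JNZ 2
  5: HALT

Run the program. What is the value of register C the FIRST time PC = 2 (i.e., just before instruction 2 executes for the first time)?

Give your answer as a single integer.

Step 1: PC=0 exec 'MOV A, 2'. After: A=2 B=0 C=0 D=0 ZF=0 PC=1
Step 2: PC=1 exec 'MOV B, 2'. After: A=2 B=2 C=0 D=0 ZF=0 PC=2
First time PC=2: C=0

0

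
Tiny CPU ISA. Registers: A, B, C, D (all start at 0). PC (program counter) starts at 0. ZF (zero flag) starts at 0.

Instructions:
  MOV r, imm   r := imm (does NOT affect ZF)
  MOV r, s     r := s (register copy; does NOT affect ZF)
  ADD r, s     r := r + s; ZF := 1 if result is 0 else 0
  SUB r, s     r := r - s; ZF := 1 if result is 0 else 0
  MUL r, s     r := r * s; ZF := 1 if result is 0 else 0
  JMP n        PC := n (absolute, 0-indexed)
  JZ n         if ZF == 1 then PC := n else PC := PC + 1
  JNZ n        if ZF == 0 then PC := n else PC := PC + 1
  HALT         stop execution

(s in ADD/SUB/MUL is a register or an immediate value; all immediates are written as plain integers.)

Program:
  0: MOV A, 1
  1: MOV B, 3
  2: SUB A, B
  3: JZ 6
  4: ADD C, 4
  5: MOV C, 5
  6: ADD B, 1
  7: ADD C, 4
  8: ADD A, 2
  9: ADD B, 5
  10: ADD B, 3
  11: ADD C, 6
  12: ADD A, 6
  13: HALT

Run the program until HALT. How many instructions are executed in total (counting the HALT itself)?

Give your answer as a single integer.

Answer: 14

Derivation:
Step 1: PC=0 exec 'MOV A, 1'. After: A=1 B=0 C=0 D=0 ZF=0 PC=1
Step 2: PC=1 exec 'MOV B, 3'. After: A=1 B=3 C=0 D=0 ZF=0 PC=2
Step 3: PC=2 exec 'SUB A, B'. After: A=-2 B=3 C=0 D=0 ZF=0 PC=3
Step 4: PC=3 exec 'JZ 6'. After: A=-2 B=3 C=0 D=0 ZF=0 PC=4
Step 5: PC=4 exec 'ADD C, 4'. After: A=-2 B=3 C=4 D=0 ZF=0 PC=5
Step 6: PC=5 exec 'MOV C, 5'. After: A=-2 B=3 C=5 D=0 ZF=0 PC=6
Step 7: PC=6 exec 'ADD B, 1'. After: A=-2 B=4 C=5 D=0 ZF=0 PC=7
Step 8: PC=7 exec 'ADD C, 4'. After: A=-2 B=4 C=9 D=0 ZF=0 PC=8
Step 9: PC=8 exec 'ADD A, 2'. After: A=0 B=4 C=9 D=0 ZF=1 PC=9
Step 10: PC=9 exec 'ADD B, 5'. After: A=0 B=9 C=9 D=0 ZF=0 PC=10
Step 11: PC=10 exec 'ADD B, 3'. After: A=0 B=12 C=9 D=0 ZF=0 PC=11
Step 12: PC=11 exec 'ADD C, 6'. After: A=0 B=12 C=15 D=0 ZF=0 PC=12
Step 13: PC=12 exec 'ADD A, 6'. After: A=6 B=12 C=15 D=0 ZF=0 PC=13
Step 14: PC=13 exec 'HALT'. After: A=6 B=12 C=15 D=0 ZF=0 PC=13 HALTED
Total instructions executed: 14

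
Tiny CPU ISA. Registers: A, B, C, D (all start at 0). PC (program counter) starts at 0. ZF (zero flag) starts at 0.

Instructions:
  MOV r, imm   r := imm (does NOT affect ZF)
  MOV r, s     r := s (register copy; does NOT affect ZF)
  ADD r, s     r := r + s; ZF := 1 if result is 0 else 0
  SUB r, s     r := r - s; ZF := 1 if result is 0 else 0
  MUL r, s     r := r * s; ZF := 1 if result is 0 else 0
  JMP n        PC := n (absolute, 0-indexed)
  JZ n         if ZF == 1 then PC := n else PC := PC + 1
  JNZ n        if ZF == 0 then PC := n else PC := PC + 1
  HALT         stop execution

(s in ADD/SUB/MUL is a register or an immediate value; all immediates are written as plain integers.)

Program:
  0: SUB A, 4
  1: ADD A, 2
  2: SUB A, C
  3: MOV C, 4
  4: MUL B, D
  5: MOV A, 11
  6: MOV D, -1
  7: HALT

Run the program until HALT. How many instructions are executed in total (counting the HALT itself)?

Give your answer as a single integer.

Answer: 8

Derivation:
Step 1: PC=0 exec 'SUB A, 4'. After: A=-4 B=0 C=0 D=0 ZF=0 PC=1
Step 2: PC=1 exec 'ADD A, 2'. After: A=-2 B=0 C=0 D=0 ZF=0 PC=2
Step 3: PC=2 exec 'SUB A, C'. After: A=-2 B=0 C=0 D=0 ZF=0 PC=3
Step 4: PC=3 exec 'MOV C, 4'. After: A=-2 B=0 C=4 D=0 ZF=0 PC=4
Step 5: PC=4 exec 'MUL B, D'. After: A=-2 B=0 C=4 D=0 ZF=1 PC=5
Step 6: PC=5 exec 'MOV A, 11'. After: A=11 B=0 C=4 D=0 ZF=1 PC=6
Step 7: PC=6 exec 'MOV D, -1'. After: A=11 B=0 C=4 D=-1 ZF=1 PC=7
Step 8: PC=7 exec 'HALT'. After: A=11 B=0 C=4 D=-1 ZF=1 PC=7 HALTED
Total instructions executed: 8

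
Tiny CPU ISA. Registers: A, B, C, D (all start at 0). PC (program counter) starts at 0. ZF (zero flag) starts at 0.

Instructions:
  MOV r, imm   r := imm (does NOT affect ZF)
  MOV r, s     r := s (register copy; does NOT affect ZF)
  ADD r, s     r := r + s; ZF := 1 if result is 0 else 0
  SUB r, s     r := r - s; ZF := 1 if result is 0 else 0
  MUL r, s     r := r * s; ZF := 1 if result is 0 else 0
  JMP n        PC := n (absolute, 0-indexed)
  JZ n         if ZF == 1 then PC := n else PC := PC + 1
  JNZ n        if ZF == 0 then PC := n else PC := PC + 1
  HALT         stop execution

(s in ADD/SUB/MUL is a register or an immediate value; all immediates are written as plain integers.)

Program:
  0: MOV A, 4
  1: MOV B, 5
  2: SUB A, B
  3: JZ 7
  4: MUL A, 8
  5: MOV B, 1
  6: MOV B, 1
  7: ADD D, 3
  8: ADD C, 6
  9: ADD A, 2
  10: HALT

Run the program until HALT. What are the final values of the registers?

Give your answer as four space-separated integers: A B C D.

Step 1: PC=0 exec 'MOV A, 4'. After: A=4 B=0 C=0 D=0 ZF=0 PC=1
Step 2: PC=1 exec 'MOV B, 5'. After: A=4 B=5 C=0 D=0 ZF=0 PC=2
Step 3: PC=2 exec 'SUB A, B'. After: A=-1 B=5 C=0 D=0 ZF=0 PC=3
Step 4: PC=3 exec 'JZ 7'. After: A=-1 B=5 C=0 D=0 ZF=0 PC=4
Step 5: PC=4 exec 'MUL A, 8'. After: A=-8 B=5 C=0 D=0 ZF=0 PC=5
Step 6: PC=5 exec 'MOV B, 1'. After: A=-8 B=1 C=0 D=0 ZF=0 PC=6
Step 7: PC=6 exec 'MOV B, 1'. After: A=-8 B=1 C=0 D=0 ZF=0 PC=7
Step 8: PC=7 exec 'ADD D, 3'. After: A=-8 B=1 C=0 D=3 ZF=0 PC=8
Step 9: PC=8 exec 'ADD C, 6'. After: A=-8 B=1 C=6 D=3 ZF=0 PC=9
Step 10: PC=9 exec 'ADD A, 2'. After: A=-6 B=1 C=6 D=3 ZF=0 PC=10
Step 11: PC=10 exec 'HALT'. After: A=-6 B=1 C=6 D=3 ZF=0 PC=10 HALTED

Answer: -6 1 6 3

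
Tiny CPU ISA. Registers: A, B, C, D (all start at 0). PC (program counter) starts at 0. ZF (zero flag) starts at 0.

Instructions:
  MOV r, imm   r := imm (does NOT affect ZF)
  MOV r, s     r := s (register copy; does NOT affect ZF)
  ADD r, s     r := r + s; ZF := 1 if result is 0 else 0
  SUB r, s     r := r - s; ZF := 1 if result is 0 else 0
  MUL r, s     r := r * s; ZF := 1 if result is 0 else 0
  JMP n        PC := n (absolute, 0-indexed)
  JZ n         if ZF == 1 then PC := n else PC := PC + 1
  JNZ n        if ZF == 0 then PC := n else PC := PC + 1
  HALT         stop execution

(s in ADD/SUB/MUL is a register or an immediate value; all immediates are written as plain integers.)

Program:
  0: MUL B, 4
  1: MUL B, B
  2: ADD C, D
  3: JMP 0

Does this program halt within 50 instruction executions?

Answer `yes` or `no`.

Step 1: PC=0 exec 'MUL B, 4'. After: A=0 B=0 C=0 D=0 ZF=1 PC=1
Step 2: PC=1 exec 'MUL B, B'. After: A=0 B=0 C=0 D=0 ZF=1 PC=2
Step 3: PC=2 exec 'ADD C, D'. After: A=0 B=0 C=0 D=0 ZF=1 PC=3
Step 4: PC=3 exec 'JMP 0'. After: A=0 B=0 C=0 D=0 ZF=1 PC=0
Step 5: PC=0 exec 'MUL B, 4'. After: A=0 B=0 C=0 D=0 ZF=1 PC=1
State after step 5 equals state after step 1: the program is in a cycle of length 4 and will never halt.

Answer: no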